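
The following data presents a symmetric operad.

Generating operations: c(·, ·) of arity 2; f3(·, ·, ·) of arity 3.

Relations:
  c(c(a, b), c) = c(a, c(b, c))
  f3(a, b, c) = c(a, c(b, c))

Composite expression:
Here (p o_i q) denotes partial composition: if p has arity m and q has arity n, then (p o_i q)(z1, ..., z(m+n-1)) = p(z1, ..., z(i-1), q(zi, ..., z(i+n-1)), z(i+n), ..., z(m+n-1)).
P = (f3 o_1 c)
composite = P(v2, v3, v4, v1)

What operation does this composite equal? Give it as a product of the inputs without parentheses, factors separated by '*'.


v2 * v3 * v4 * v1

Every regrouping of f3 is equal, so read the v-inputs in written order.
c(v2, v3) flattens to v2 * v3
f3(c(v2, v3), v4, v1) flattens to v2 * v3 * v4 * v1


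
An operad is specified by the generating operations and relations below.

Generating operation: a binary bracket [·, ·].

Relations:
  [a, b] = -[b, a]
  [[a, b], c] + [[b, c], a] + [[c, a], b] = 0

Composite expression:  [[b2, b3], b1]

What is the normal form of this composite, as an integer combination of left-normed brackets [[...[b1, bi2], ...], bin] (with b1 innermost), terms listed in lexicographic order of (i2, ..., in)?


Antisymmetry and Jacobi reduce to b1-anchored left-normed brackets.
Composite bracket: [[b2, b3], b1]
Applying ab - ba throughout gives 4 signed words (2^2 = 4).
Keep just the words that open with b1:
  sign of b1b2b3 is -1, so it contributes -[[b1, b2], b3]
  sign of b1b3b2 is +1, so it contributes +[[b1, b3], b2]

-[[b1, b2], b3] + [[b1, b3], b2]


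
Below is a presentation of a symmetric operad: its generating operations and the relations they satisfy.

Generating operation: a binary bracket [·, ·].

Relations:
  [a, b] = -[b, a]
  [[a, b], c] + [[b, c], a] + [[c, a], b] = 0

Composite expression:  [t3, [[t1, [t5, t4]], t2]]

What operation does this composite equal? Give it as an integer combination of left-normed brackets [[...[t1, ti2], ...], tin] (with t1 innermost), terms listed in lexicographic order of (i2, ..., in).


Antisymmetry and Jacobi reduce to t1-anchored left-normed brackets.
Composite bracket: [t3, [[t1, [t5, t4]], t2]]
The bracket unfolds into 16 signed words via [a, b] = ab - ba (2^4 = 16).
Keep just the words that open with t1:
  t1t4t5t2t3 appears with sign +1, giving the term +[[[[t1, t4], t5], t2], t3]
  t1t5t4t2t3 appears with sign -1, giving the term -[[[[t1, t5], t4], t2], t3]

[[[[t1, t4], t5], t2], t3] - [[[[t1, t5], t4], t2], t3]


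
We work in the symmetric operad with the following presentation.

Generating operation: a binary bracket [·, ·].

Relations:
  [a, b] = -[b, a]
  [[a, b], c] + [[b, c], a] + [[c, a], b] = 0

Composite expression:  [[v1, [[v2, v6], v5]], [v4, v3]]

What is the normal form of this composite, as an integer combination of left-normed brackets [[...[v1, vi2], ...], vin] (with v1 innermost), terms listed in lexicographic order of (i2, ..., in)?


-[[[[[v1, v2], v6], v5], v3], v4] + [[[[[v1, v2], v6], v5], v4], v3] + [[[[[v1, v5], v2], v6], v3], v4] - [[[[[v1, v5], v2], v6], v4], v3] - [[[[[v1, v5], v6], v2], v3], v4] + [[[[[v1, v5], v6], v2], v4], v3] + [[[[[v1, v6], v2], v5], v3], v4] - [[[[[v1, v6], v2], v5], v4], v3]


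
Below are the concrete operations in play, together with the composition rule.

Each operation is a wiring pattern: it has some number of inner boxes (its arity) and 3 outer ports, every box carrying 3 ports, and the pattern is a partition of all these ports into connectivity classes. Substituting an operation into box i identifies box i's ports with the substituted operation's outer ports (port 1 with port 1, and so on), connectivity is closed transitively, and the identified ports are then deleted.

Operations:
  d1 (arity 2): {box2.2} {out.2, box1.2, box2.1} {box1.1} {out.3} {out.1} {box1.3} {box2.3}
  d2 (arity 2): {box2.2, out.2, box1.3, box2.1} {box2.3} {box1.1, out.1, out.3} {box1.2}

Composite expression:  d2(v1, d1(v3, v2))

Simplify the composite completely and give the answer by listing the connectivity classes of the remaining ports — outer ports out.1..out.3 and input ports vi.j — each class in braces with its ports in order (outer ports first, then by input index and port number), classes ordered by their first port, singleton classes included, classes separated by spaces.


{out.1, out.3, v1.1} {out.2, v1.3, v2.1, v3.2} {v1.2} {v2.2} {v2.3} {v3.1} {v3.3}

Treat the ports identified at d2 as solder joints: merge, then drop.
stage d1: inputs (v3, v2), connectivity {out.1} {out.2, v2.1, v3.2} {out.3} {v2.2} {v2.3} {v3.1} {v3.3}, out.j its boundary
stage d2: inputs (v1, v3, v2), connectivity {out.1, out.3, v1.1} {out.2, v1.3, v2.1, v3.2} {v1.2} {v2.2} {v2.3} {v3.1} {v3.3}, out.j its boundary


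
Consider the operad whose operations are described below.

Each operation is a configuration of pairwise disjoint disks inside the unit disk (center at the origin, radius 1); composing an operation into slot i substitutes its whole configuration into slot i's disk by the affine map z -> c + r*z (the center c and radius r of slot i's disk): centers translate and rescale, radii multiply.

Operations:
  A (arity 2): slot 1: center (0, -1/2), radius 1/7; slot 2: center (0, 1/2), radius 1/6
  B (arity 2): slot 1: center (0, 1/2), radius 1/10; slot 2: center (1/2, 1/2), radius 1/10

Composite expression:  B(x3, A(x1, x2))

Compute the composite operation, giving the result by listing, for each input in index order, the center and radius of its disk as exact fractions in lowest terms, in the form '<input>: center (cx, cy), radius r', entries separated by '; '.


Affine substitution under B: radii multiply and x-centers shift.
input x3: applying the 1 nested substitution gives center (0, 1/2), radius 1/10
input x1: applying the 2 nested substitutions gives center (1/2, 9/20), radius 1/70
input x2: applying the 2 nested substitutions gives center (1/2, 11/20), radius 1/60

x1: center (1/2, 9/20), radius 1/70; x2: center (1/2, 11/20), radius 1/60; x3: center (0, 1/2), radius 1/10


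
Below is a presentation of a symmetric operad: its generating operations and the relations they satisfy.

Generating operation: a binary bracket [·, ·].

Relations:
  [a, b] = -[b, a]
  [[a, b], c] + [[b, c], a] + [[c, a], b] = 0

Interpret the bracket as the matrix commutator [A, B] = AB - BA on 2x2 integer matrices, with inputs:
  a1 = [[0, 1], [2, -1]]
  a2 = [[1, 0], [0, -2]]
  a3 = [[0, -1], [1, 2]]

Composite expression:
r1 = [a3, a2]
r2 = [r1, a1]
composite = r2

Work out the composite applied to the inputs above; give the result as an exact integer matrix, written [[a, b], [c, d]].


[a3, a2] = [[0, 3], [3, 0]]
[[a3, a2], a1] = [[3, -3], [3, -3]]

[[3, -3], [3, -3]]


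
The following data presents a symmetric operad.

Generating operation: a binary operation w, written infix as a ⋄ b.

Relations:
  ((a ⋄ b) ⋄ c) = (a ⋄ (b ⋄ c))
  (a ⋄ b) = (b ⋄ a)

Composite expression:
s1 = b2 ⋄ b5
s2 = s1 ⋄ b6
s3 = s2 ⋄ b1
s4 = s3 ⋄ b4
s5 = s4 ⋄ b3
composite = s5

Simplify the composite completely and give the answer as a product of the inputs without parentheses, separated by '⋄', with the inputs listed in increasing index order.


b1 ⋄ b2 ⋄ b3 ⋄ b4 ⋄ b5 ⋄ b6

Any arrangement under w is one operation, so sort the b-inputs.
(b2 ⋄ b5) collapses to b2 ⋄ b5
((b2 ⋄ b5) ⋄ b6) collapses to b2 ⋄ b5 ⋄ b6
(((b2 ⋄ b5) ⋄ b6) ⋄ b1) collapses to b2 ⋄ b5 ⋄ b6 ⋄ b1
((((b2 ⋄ b5) ⋄ b6) ⋄ b1) ⋄ b4) collapses to b2 ⋄ b5 ⋄ b6 ⋄ b1 ⋄ b4
(((((b2 ⋄ b5) ⋄ b6) ⋄ b1) ⋄ b4) ⋄ b3) collapses to b2 ⋄ b5 ⋄ b6 ⋄ b1 ⋄ b4 ⋄ b3
rearranged into index order: b1 ⋄ b2 ⋄ b3 ⋄ b4 ⋄ b5 ⋄ b6


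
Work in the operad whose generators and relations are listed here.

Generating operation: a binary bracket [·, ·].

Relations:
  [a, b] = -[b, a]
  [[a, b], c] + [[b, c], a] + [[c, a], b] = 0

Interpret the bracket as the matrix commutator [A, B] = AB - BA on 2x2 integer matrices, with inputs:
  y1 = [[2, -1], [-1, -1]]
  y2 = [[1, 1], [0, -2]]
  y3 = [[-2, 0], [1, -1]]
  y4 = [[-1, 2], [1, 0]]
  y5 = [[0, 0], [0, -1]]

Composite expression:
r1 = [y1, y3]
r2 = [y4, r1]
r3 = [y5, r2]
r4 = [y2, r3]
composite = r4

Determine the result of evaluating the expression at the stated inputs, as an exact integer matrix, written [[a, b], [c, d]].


[[4, 15], [-12, -4]]


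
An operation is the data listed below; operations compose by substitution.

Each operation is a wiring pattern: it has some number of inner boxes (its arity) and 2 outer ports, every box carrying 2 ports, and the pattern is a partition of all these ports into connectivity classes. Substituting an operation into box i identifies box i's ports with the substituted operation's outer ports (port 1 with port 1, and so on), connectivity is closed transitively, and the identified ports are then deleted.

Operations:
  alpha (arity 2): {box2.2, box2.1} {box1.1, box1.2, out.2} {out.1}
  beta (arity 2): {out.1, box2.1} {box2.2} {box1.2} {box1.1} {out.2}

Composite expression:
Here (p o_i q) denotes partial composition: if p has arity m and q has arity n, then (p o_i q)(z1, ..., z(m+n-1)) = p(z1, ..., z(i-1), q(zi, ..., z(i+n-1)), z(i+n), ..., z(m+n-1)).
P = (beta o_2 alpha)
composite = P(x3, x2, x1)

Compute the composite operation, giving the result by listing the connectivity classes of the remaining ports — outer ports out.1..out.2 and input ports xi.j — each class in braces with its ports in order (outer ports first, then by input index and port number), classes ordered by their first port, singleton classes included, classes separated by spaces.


{out.1} {out.2} {x1.1, x1.2} {x2.1, x2.2} {x3.1} {x3.2}

Two ports join when wires chain via beta-identified ports.
the subtree at alpha composes to {out.1} {out.2, x2.1, x2.2} {x1.1, x1.2} on (x2, x1); out.j = own outer ports
the subtree at beta composes to {out.1} {out.2} {x1.1, x1.2} {x2.1, x2.2} {x3.1} {x3.2} on (x3, x2, x1); out.j = own outer ports


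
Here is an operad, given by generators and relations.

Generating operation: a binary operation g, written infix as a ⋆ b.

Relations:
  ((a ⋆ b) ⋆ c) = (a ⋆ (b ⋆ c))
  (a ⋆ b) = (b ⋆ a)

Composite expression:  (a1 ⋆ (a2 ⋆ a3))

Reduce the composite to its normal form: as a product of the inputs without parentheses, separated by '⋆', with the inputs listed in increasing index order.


a1 ⋆ a2 ⋆ a3

Any arrangement under g is one operation, so sort the a-inputs.
(a2 ⋆ a3) flattens to a2 ⋆ a3
(a1 ⋆ (a2 ⋆ a3)) flattens to a1 ⋆ a2 ⋆ a3
rearranged into index order: a1 ⋆ a2 ⋆ a3


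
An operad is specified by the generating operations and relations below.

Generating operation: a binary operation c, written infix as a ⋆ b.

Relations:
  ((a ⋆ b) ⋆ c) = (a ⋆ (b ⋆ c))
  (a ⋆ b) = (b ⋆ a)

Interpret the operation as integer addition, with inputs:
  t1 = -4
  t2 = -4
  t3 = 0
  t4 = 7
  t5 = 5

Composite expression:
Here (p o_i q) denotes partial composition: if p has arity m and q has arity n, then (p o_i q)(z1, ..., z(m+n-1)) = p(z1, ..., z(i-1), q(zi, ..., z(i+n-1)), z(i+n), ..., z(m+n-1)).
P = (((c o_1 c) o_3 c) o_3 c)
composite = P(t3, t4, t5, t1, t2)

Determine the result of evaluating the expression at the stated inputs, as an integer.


(t3 ⋆ t4) = 7
(t5 ⋆ t1) = 1
((t5 ⋆ t1) ⋆ t2) = -3
((t3 ⋆ t4) ⋆ ((t5 ⋆ t1) ⋆ t2)) = 4

4


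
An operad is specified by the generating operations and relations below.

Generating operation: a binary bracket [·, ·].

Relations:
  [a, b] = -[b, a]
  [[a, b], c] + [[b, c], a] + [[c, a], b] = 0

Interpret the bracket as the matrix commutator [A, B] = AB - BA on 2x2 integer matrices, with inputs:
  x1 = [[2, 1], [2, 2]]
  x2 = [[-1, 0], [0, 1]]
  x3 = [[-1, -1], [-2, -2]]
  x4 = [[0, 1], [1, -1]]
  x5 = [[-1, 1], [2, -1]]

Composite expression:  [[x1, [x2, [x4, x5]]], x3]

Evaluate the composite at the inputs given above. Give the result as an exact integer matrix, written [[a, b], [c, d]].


[x4, x5] = [[1, 1], [-2, -1]]
[x2, [x4, x5]] = [[0, -2], [-4, 0]]
[x1, [x2, [x4, x5]]] = [[0, 0], [0, 0]]
[[x1, [x2, [x4, x5]]], x3] = [[0, 0], [0, 0]]

[[0, 0], [0, 0]]


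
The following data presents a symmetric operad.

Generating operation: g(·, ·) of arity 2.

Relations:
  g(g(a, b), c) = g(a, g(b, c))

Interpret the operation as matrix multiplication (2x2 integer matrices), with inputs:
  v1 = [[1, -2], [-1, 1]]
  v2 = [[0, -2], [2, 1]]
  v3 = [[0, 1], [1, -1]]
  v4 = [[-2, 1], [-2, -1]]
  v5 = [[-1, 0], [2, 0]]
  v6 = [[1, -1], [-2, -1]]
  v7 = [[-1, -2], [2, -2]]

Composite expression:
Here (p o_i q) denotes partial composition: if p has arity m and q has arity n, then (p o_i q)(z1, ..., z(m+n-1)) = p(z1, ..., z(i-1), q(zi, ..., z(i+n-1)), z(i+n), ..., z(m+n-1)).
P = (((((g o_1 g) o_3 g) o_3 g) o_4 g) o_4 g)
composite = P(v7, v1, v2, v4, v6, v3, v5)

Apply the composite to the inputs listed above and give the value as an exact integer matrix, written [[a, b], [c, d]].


[[18, 0], [258, 0]]

g(v7, v1) = [[1, 0], [4, -6]]
g(v4, v6) = [[-4, 1], [0, 3]]
g(g(v4, v6), v3) = [[1, -5], [3, -3]]
g(v2, g(g(v4, v6), v3)) = [[-6, 6], [5, -13]]
g(g(v2, g(g(v4, v6), v3)), v5) = [[18, 0], [-31, 0]]
g(g(v7, v1), g(g(v2, g(g(v4, v6), v3)), v5)) = [[18, 0], [258, 0]]


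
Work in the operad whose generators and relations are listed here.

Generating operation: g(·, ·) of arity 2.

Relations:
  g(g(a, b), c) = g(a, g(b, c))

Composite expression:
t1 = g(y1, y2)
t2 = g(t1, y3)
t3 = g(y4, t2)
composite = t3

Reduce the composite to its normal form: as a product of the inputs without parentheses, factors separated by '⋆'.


y4 ⋆ y1 ⋆ y2 ⋆ y3

Under associativity of g, the answer is the y's in reading order.
g(y1, y2) collapses to y1 ⋆ y2
g(g(y1, y2), y3) collapses to y1 ⋆ y2 ⋆ y3
g(y4, g(g(y1, y2), y3)) collapses to y4 ⋆ y1 ⋆ y2 ⋆ y3


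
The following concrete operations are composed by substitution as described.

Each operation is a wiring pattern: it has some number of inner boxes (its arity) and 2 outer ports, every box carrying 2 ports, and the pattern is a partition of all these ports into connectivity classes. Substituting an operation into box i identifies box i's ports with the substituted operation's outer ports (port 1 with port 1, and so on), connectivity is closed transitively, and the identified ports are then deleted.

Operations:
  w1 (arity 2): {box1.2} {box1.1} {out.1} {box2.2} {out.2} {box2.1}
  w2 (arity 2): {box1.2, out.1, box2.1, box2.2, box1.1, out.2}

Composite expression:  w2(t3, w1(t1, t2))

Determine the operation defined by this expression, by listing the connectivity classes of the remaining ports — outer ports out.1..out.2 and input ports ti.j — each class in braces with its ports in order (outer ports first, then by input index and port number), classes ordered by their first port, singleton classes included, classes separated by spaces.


After gluing at w2, chains via deleted ports link the t-ports.
composing w1 on (t1, t2), with out.j its own outer ports: {out.1} {out.2} {t1.1} {t1.2} {t2.1} {t2.2}
composing w2 on (t3, t1, t2), with out.j its own outer ports: {out.1, out.2, t3.1, t3.2} {t1.1} {t1.2} {t2.1} {t2.2}

{out.1, out.2, t3.1, t3.2} {t1.1} {t1.2} {t2.1} {t2.2}


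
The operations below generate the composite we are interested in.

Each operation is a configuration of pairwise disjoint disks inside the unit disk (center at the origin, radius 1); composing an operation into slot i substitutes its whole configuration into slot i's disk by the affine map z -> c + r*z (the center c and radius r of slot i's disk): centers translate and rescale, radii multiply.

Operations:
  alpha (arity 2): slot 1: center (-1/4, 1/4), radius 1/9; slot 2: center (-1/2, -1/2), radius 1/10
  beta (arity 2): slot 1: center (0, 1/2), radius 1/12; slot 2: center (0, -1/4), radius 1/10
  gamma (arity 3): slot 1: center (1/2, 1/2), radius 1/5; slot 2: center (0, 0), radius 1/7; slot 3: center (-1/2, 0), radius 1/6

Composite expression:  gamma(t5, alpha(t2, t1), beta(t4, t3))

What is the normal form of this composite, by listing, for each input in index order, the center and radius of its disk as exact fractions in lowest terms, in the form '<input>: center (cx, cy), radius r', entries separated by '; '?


Nesting under gamma composes maps z -> c + r*z down each t-path.
input t5: applying the 1 nested substitution gives center (1/2, 1/2), radius 1/5
input t2: applying the 2 nested substitutions gives center (-1/28, 1/28), radius 1/63
input t1: applying the 2 nested substitutions gives center (-1/14, -1/14), radius 1/70
input t4: applying the 2 nested substitutions gives center (-1/2, 1/12), radius 1/72
input t3: applying the 2 nested substitutions gives center (-1/2, -1/24), radius 1/60

t1: center (-1/14, -1/14), radius 1/70; t2: center (-1/28, 1/28), radius 1/63; t3: center (-1/2, -1/24), radius 1/60; t4: center (-1/2, 1/12), radius 1/72; t5: center (1/2, 1/2), radius 1/5


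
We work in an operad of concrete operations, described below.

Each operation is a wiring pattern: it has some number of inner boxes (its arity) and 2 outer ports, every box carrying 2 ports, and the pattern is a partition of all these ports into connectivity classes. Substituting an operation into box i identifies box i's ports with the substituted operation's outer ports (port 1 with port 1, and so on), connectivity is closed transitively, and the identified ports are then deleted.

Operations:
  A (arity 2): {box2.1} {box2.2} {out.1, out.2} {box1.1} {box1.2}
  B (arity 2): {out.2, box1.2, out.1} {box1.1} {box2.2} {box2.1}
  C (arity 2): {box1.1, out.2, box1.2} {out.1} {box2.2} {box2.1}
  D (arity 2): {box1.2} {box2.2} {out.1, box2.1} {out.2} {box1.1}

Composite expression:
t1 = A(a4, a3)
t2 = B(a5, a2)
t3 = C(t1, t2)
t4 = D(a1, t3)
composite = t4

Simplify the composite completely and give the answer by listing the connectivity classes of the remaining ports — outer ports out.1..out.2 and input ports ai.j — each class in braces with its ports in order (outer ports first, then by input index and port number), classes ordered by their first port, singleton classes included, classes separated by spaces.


{out.1} {out.2} {a1.1} {a1.2} {a2.1} {a2.2} {a3.1} {a3.2} {a4.1} {a4.2} {a5.1} {a5.2}


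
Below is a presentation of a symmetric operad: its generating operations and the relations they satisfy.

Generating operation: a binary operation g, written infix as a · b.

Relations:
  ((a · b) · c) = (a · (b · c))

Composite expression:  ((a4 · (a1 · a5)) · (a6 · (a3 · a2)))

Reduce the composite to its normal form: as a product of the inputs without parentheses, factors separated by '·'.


Every regrouping of g is equal, so read the a-inputs in written order.
(a1 · a5) unparenthesizes to a1 · a5
(a4 · (a1 · a5)) unparenthesizes to a4 · a1 · a5
(a3 · a2) unparenthesizes to a3 · a2
(a6 · (a3 · a2)) unparenthesizes to a6 · a3 · a2
((a4 · (a1 · a5)) · (a6 · (a3 · a2))) unparenthesizes to a4 · a1 · a5 · a6 · a3 · a2

a4 · a1 · a5 · a6 · a3 · a2


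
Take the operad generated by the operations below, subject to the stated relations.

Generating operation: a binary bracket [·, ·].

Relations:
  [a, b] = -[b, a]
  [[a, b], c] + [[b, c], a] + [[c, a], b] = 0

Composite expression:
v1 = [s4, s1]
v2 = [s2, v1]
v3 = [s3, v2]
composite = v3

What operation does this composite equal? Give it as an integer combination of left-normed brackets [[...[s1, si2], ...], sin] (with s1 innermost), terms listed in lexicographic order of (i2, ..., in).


-[[[s1, s4], s2], s3]


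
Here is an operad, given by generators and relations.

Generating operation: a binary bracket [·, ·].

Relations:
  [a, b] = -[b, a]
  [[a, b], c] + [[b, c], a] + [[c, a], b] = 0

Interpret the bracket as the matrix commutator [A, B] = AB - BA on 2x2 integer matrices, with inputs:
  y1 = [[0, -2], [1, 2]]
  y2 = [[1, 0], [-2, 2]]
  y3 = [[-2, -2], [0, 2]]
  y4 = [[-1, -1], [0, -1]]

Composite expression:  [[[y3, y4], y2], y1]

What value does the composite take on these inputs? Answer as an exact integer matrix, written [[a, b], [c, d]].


[[4, 40], [16, -4]]

[y3, y4] = [[0, 4], [0, 0]]
[[y3, y4], y2] = [[-8, 4], [0, 8]]
[[[y3, y4], y2], y1] = [[4, 40], [16, -4]]


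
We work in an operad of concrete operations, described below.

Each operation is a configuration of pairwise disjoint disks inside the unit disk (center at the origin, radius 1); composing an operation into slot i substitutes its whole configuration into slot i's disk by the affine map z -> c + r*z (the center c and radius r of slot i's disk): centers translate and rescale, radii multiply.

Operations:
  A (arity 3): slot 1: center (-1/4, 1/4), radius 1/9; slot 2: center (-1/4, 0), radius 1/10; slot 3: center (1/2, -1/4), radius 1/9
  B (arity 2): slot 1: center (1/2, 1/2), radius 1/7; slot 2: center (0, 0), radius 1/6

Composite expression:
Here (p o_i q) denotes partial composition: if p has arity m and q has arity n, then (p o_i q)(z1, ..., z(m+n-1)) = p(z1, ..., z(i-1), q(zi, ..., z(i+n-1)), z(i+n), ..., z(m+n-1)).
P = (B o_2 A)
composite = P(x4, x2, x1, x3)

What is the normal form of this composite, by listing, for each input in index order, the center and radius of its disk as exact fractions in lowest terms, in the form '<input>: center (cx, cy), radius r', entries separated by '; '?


Only the slot chain above each x matters under B; compose those maps.
x4 passes through 1 substitution, ending at center (1/2, 1/2), radius 1/7
x2 passes through 2 substitutions, ending at center (-1/24, 1/24), radius 1/54
x1 passes through 2 substitutions, ending at center (-1/24, 0), radius 1/60
x3 passes through 2 substitutions, ending at center (1/12, -1/24), radius 1/54

x1: center (-1/24, 0), radius 1/60; x2: center (-1/24, 1/24), radius 1/54; x3: center (1/12, -1/24), radius 1/54; x4: center (1/2, 1/2), radius 1/7


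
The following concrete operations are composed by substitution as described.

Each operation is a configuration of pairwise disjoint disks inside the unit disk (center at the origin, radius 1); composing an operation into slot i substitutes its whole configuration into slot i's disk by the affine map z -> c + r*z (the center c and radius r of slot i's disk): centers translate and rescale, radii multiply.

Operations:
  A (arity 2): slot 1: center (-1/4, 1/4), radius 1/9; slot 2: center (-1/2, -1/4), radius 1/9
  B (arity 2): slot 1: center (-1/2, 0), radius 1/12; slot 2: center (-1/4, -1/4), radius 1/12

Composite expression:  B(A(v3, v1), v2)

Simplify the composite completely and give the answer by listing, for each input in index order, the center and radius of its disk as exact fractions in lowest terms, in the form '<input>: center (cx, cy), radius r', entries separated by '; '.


v1: center (-13/24, -1/48), radius 1/108; v2: center (-1/4, -1/4), radius 1/12; v3: center (-25/48, 1/48), radius 1/108

Nesting under B composes maps z -> c + r*z down each v-path.
input v3: composing its 2 substitution steps yields center (-25/48, 1/48), radius 1/108
input v1: composing its 2 substitution steps yields center (-13/24, -1/48), radius 1/108
input v2: composing its 1 substitution step yields center (-1/4, -1/4), radius 1/12


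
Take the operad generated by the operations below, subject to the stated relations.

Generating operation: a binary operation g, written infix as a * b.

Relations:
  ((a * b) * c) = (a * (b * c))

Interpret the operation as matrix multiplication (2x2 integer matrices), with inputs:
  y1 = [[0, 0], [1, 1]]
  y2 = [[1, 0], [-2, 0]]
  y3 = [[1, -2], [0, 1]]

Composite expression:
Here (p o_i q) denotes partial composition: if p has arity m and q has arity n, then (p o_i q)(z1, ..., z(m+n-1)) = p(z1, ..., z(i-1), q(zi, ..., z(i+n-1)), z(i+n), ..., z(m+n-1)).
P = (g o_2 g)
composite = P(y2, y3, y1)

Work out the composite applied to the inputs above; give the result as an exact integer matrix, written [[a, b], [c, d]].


[[-2, -2], [4, 4]]

(y3 * y1) = [[-2, -2], [1, 1]]
(y2 * (y3 * y1)) = [[-2, -2], [4, 4]]


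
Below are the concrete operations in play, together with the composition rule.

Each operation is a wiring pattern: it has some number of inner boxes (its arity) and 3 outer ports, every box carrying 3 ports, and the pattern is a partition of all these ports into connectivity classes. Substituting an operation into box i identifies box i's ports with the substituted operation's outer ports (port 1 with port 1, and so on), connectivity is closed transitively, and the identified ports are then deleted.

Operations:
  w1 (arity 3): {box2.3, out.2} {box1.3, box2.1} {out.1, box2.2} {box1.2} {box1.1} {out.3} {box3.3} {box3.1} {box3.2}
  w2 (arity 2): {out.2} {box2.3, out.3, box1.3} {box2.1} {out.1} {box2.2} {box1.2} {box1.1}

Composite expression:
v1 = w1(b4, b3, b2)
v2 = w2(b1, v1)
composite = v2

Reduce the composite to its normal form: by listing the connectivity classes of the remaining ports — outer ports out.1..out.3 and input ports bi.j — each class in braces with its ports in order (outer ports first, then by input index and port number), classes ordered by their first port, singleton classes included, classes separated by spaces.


After gluing at w2, chains via deleted ports link the b-ports.
composing w1 on (b4, b3, b2), with out.j its own outer ports: {out.1, b3.2} {out.2, b3.3} {out.3} {b2.1} {b2.2} {b2.3} {b3.1, b4.3} {b4.1} {b4.2}
composing w2 on (b1, b4, b3, b2), with out.j its own outer ports: {out.1} {out.2} {out.3, b1.3} {b1.1} {b1.2} {b2.1} {b2.2} {b2.3} {b3.1, b4.3} {b3.2} {b3.3} {b4.1} {b4.2}

{out.1} {out.2} {out.3, b1.3} {b1.1} {b1.2} {b2.1} {b2.2} {b2.3} {b3.1, b4.3} {b3.2} {b3.3} {b4.1} {b4.2}


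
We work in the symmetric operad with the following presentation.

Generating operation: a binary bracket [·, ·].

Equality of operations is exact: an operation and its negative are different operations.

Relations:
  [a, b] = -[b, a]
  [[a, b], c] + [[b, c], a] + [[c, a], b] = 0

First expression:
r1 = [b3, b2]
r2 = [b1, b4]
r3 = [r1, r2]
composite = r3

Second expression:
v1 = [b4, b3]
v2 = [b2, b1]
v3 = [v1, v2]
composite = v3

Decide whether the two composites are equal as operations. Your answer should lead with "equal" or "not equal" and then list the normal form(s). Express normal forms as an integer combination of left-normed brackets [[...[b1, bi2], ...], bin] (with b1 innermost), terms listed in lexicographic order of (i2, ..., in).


Normal form of the first expression: [[[b1, b4], b2], b3] - [[[b1, b4], b3], b2]
Normal form of the second expression: -[[[b1, b2], b3], b4] + [[[b1, b2], b4], b3]
Different reductions; not equal.

not equal; the first gives [[[b1, b4], b2], b3] - [[[b1, b4], b3], b2] and the second -[[[b1, b2], b3], b4] + [[[b1, b2], b4], b3]


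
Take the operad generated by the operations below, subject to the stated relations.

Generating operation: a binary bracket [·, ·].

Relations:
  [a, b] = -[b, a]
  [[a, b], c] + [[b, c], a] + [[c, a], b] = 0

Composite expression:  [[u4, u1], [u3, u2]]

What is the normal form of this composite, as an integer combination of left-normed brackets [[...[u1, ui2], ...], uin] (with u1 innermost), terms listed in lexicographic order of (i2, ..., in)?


[[[u1, u4], u2], u3] - [[[u1, u4], u3], u2]

Antisymmetry and Jacobi reduce to u1-anchored left-normed brackets.
Composite bracket: [[u4, u1], [u3, u2]]
Applying ab - ba throughout gives 8 signed words (2^3 = 8).
The u1-initial words carry the normal form:
  sign of u1u4u2u3 is +1, so it contributes +[[[u1, u4], u2], u3]
  sign of u1u4u3u2 is -1, so it contributes -[[[u1, u4], u3], u2]


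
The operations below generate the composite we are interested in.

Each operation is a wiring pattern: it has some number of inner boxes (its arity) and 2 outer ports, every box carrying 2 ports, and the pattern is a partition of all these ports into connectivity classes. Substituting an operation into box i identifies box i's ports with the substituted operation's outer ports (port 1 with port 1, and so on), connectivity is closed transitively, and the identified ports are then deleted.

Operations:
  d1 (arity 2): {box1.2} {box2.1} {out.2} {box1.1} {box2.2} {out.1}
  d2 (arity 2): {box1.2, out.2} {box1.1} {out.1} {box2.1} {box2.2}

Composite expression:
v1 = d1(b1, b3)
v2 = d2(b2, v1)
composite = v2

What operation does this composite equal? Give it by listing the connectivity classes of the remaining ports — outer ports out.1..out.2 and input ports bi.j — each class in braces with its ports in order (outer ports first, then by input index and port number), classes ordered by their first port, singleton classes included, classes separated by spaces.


Treat the ports identified at d2 as solder joints: merge, then drop.
stage d1: inputs (b1, b3), connectivity {out.1} {out.2} {b1.1} {b1.2} {b3.1} {b3.2}, out.j its boundary
stage d2: inputs (b2, b1, b3), connectivity {out.1} {out.2, b2.2} {b1.1} {b1.2} {b2.1} {b3.1} {b3.2}, out.j its boundary

{out.1} {out.2, b2.2} {b1.1} {b1.2} {b2.1} {b3.1} {b3.2}


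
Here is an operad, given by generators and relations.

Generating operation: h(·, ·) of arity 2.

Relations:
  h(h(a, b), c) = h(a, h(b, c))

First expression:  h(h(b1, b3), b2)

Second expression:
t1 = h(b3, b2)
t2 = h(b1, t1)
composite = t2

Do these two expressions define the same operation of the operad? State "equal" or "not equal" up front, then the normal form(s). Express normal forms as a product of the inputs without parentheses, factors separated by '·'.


equal; the common form is b1 · b3 · b2

The first composite normalizes to b1 · b3 · b2
The second composite normalizes to b1 · b3 · b2
One common form — equal.


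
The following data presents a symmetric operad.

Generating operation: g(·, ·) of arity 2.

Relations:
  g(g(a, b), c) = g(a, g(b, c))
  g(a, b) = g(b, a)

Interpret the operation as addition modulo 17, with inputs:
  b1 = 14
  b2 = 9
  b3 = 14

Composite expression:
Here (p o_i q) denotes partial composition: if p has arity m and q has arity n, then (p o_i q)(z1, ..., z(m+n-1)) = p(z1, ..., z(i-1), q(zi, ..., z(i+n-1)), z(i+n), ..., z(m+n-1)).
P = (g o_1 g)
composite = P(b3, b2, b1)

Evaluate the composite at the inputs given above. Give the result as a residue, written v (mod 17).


3 (mod 17)

g(b3, b2) = 6
g(g(b3, b2), b1) = 3


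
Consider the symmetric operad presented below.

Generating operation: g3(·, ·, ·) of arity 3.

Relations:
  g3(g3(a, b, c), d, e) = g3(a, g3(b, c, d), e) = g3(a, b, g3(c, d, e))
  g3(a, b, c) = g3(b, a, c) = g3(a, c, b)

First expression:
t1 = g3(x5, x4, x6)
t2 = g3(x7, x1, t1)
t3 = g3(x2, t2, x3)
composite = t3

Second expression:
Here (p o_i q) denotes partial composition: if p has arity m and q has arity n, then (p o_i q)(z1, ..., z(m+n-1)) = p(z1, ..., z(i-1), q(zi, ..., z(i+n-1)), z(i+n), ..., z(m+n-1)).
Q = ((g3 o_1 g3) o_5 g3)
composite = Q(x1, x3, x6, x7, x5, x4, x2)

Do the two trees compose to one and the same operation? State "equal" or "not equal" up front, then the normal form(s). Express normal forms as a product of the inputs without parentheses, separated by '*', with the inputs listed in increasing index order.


The first composite normalizes to x1 * x2 * x3 * x4 * x5 * x6 * x7
The second composite normalizes to x1 * x2 * x3 * x4 * x5 * x6 * x7
Same normal form: equal.

equal; both compose to x1 * x2 * x3 * x4 * x5 * x6 * x7


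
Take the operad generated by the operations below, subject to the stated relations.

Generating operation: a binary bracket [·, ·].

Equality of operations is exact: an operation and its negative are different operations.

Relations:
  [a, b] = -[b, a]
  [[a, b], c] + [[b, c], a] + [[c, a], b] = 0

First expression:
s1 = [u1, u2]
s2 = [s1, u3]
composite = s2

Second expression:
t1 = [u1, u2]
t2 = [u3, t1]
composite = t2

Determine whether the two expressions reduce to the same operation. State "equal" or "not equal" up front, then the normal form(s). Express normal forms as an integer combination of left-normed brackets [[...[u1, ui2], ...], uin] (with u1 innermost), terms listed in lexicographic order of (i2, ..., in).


not equal: they reduce to [[u1, u2], u3] and -[[u1, u2], u3]

The first expression, normalized: [[u1, u2], u3]
The second expression, normalized: -[[u1, u2], u3]
They disagree, so not equal.


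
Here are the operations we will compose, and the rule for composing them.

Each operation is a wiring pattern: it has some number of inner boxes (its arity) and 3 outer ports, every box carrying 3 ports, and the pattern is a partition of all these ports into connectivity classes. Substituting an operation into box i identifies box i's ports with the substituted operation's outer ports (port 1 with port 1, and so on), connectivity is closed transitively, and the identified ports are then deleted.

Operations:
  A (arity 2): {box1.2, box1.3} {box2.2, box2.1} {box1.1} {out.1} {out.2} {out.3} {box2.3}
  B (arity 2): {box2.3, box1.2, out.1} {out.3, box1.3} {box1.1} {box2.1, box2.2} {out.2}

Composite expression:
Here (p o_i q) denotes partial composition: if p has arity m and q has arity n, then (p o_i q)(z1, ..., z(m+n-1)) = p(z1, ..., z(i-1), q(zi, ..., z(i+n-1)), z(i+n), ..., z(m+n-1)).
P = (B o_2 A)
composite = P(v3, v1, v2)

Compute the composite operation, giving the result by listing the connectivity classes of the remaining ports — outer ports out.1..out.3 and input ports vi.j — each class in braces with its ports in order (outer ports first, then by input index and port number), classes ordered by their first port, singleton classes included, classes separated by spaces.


After gluing at B, chains via deleted ports link the v-ports.
stage A: inputs (v1, v2), connectivity {out.1} {out.2} {out.3} {v1.1} {v1.2, v1.3} {v2.1, v2.2} {v2.3}, out.j its boundary
stage B: inputs (v3, v1, v2), connectivity {out.1, v3.2} {out.2} {out.3, v3.3} {v1.1} {v1.2, v1.3} {v2.1, v2.2} {v2.3} {v3.1}, out.j its boundary

{out.1, v3.2} {out.2} {out.3, v3.3} {v1.1} {v1.2, v1.3} {v2.1, v2.2} {v2.3} {v3.1}


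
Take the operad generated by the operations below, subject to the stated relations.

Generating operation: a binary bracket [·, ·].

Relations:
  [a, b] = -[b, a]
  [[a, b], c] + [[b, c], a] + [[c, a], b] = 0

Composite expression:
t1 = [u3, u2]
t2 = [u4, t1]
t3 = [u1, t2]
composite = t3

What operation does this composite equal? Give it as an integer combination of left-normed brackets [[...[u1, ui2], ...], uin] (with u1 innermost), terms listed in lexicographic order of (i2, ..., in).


Left-normed coefficients sit on the u1-initial expansion words.
Composite bracket: [u1, [u4, [u3, u2]]]
The bracket unfolds into 8 signed words via [a, b] = ab - ba (2^3 = 8).
Collect the words opening with u1:
  u1u2u3u4 (sign +1) contributes +[[[u1, u2], u3], u4]
  u1u3u2u4 (sign -1) contributes -[[[u1, u3], u2], u4]
  u1u4u2u3 (sign -1) contributes -[[[u1, u4], u2], u3]
  u1u4u3u2 (sign +1) contributes +[[[u1, u4], u3], u2]

[[[u1, u2], u3], u4] - [[[u1, u3], u2], u4] - [[[u1, u4], u2], u3] + [[[u1, u4], u3], u2]


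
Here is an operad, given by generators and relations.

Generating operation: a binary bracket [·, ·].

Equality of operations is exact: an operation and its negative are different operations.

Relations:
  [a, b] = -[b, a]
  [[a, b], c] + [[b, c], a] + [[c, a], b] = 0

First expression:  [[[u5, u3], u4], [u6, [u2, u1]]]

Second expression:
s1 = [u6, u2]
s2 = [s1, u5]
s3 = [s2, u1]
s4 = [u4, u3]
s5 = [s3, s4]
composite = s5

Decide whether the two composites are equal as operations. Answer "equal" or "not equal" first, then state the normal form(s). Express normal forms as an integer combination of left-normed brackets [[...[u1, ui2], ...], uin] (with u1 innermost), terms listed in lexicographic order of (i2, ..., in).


not equal — first [[[[[u1, u2], u6], u3], u5], u4] - [[[[[u1, u2], u6], u4], u3], u5] + [[[[[u1, u2], u6], u4], u5], u3] - [[[[[u1, u2], u6], u5], u3], u4], second -[[[[[u1, u2], u6], u5], u3], u4] + [[[[[u1, u2], u6], u5], u4], u3] + [[[[[u1, u5], u2], u6], u3], u4] - [[[[[u1, u5], u2], u6], u4], u3] - [[[[[u1, u5], u6], u2], u3], u4] + [[[[[u1, u5], u6], u2], u4], u3] + [[[[[u1, u6], u2], u5], u3], u4] - [[[[[u1, u6], u2], u5], u4], u3]

Reducing the first expression gives [[[[[u1, u2], u6], u3], u5], u4] - [[[[[u1, u2], u6], u4], u3], u5] + [[[[[u1, u2], u6], u4], u5], u3] - [[[[[u1, u2], u6], u5], u3], u4]
Reducing the second expression gives -[[[[[u1, u2], u6], u5], u3], u4] + [[[[[u1, u2], u6], u5], u4], u3] + [[[[[u1, u5], u2], u6], u3], u4] - [[[[[u1, u5], u2], u6], u4], u3] - [[[[[u1, u5], u6], u2], u3], u4] + [[[[[u1, u5], u6], u2], u4], u3] + [[[[[u1, u6], u2], u5], u3], u4] - [[[[[u1, u6], u2], u5], u4], u3]
No match — not equal.


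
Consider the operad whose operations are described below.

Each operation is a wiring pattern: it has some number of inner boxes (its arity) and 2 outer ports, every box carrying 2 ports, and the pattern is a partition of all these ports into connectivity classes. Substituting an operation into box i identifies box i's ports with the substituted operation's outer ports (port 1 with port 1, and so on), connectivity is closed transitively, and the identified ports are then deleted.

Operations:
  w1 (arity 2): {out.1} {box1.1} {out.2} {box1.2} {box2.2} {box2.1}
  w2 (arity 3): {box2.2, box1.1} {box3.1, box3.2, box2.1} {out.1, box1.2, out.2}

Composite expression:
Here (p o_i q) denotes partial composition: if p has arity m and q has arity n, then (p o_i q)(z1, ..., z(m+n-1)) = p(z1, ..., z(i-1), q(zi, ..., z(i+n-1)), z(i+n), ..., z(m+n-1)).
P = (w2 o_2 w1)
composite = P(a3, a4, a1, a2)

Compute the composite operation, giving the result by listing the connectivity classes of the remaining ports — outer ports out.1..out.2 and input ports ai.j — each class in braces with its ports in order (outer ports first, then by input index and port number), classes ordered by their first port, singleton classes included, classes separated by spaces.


{out.1, out.2, a3.2} {a1.1} {a1.2} {a2.1, a2.2} {a3.1} {a4.1} {a4.2}

Connectivity passes through glued w2-boundaries; trace each wire chain.
after w1, the pattern on (a4, a1) reads {out.1} {out.2} {a1.1} {a1.2} {a4.1} {a4.2} (out.j = its outer ports)
after w2, the pattern on (a3, a4, a1, a2) reads {out.1, out.2, a3.2} {a1.1} {a1.2} {a2.1, a2.2} {a3.1} {a4.1} {a4.2} (out.j = its outer ports)


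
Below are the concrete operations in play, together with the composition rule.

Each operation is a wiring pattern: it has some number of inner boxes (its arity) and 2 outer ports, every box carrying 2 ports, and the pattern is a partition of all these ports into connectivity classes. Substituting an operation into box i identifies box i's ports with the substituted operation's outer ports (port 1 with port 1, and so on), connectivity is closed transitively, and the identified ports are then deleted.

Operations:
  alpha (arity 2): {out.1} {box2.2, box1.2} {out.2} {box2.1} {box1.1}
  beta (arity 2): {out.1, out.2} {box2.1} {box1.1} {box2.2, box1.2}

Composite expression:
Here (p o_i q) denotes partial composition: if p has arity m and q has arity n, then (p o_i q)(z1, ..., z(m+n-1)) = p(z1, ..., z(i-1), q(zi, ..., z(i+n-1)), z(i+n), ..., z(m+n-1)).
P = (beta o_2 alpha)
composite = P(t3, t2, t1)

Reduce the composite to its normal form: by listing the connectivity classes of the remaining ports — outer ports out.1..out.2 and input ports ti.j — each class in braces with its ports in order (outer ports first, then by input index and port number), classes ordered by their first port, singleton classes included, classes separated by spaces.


{out.1, out.2} {t1.1} {t1.2, t2.2} {t2.1} {t3.1} {t3.2}

After gluing at beta, chains via deleted ports link the t-ports.
through alpha, on inputs (t2, t1): {out.1} {out.2} {t1.1} {t1.2, t2.2} {t2.1} (out.j = stage outer ports)
through beta, on inputs (t3, t2, t1): {out.1, out.2} {t1.1} {t1.2, t2.2} {t2.1} {t3.1} {t3.2} (out.j = stage outer ports)


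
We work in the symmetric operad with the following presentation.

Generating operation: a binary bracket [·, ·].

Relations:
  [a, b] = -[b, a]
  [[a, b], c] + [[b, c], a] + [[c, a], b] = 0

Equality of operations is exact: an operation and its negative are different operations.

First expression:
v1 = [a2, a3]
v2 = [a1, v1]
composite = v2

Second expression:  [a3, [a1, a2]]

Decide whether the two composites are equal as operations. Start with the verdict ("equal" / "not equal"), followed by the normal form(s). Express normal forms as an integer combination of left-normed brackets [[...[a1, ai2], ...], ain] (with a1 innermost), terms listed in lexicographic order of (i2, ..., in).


not equal; the first gives [[a1, a2], a3] - [[a1, a3], a2] and the second -[[a1, a2], a3]

Normal form of the first expression: [[a1, a2], a3] - [[a1, a3], a2]
Normal form of the second expression: -[[a1, a2], a3]
The forms do not match — not equal.
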